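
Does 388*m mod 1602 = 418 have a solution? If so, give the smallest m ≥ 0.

319

gcd(388, 1602) = 2, and 2 | 418, so solutions exist.
Divide through by 2: 194*m mod 801 = 209.
194⁻¹ ≡ 128 (mod 801).
m ≡ 128*209 ≡ 319 (mod 801).
The smallest non-negative solution is m = 319.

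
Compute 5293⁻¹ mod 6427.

Run the extended Euclidean algorithm:
6427 = 1×5293 + 1134
5293 = 4×1134 + 757
1134 = 1×757 + 377
757 = 2×377 + 3
377 = 125×3 + 2
3 = 1×2 + 1
2 = 2×1 + 0
gcd(5293, 6427) = 1, so the inverse exists.
Bézout: 1 = −1769×6427 + 2148×5293.
So 5293⁻¹ ≡ 2148 (mod 6427).

2148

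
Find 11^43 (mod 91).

43 in binary is 101011, i.e. 43 = 32 + 8 + 2 + 1.
11^1 ≡ 11 (mod 91)
11^2 ≡ 11^2 = 121 ≡ 30 (mod 91)
11^4 ≡ 30^2 = 900 ≡ 81 (mod 91)
11^8 ≡ 81^2 = 6561 ≡ 9 (mod 91)
11^16 ≡ 9^2 = 81 (mod 91)
11^32 ≡ 81^2 = 6561 ≡ 9 (mod 91)
11^43 = 11^32 * 11^8 * 11^2 * 11^1 ≡ 9 * 9 * 30 * 11 (mod 91).
Accumulate the product:
9 * 9 = 81
81 * 30 = 2430 ≡ 64
64 * 11 = 704 ≡ 67

67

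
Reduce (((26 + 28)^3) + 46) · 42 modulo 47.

29

26 + 28 = 54 ≡ 7 (mod 47)
(7)^3 ≡ 14 (mod 47)
14 + 46 = 60 ≡ 13 (mod 47)
13 · 42 = 546 ≡ 29 (mod 47)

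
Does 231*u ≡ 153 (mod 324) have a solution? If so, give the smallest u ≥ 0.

75

gcd(231, 324) = 3, and 3 | 153, so solutions exist.
Divide through by 3: 77*u = 51 (mod 108).
77⁻¹ ≡ 101 (mod 108).
u ≡ 101*51 ≡ 75 (mod 108).
The smallest non-negative solution is u = 75.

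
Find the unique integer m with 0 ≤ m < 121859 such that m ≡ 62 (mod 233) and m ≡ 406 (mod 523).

233⁻¹ mod 523: 233*211 ≡ 1 (mod 523), so 233⁻¹ ≡ 211.
m = 62 + 233*((406 − 62)*211 mod 523) = 62 + 233*410 = 95592.
Check: 95592 mod 233 = 62, 95592 mod 523 = 406. ✓

95592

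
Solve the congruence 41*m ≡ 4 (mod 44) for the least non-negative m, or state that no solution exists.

28

gcd(41, 44) = 1, so a unique solution mod 44 exists.
41⁻¹ ≡ 29 (mod 44).
m ≡ 29*4 ≡ 28 (mod 44).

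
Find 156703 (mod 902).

657

156703 = 173×902 + 657, so 156703 ≡ 657 (mod 902).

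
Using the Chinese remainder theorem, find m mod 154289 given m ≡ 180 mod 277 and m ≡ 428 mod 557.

57242

277⁻¹ mod 557: 277×185 ≡ 1 (mod 557), so 277⁻¹ ≡ 185.
m = 180 + 277×((428 − 180)×185 mod 557) = 180 + 277×206 = 57242.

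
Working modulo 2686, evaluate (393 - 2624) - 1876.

393 - 2624 = -2231 ≡ 455 (mod 2686)
455 - 1876 = -1421 ≡ 1265 (mod 2686)

1265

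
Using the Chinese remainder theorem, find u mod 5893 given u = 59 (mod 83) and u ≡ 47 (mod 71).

83⁻¹ mod 71: 83·6 ≡ 1 (mod 71), so 83⁻¹ ≡ 6.
u = 59 + 83·((47 − 59)·6 mod 71) = 59 + 83·70 = 5869.

5869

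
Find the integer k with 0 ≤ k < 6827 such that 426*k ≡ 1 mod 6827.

Apply the Euclidean algorithm and back-substitute:
6827 = 16*426 + 11
426 = 38*11 + 8
11 = 1*8 + 3
8 = 2*3 + 2
3 = 1*2 + 1
2 = 2*1 + 0
gcd(426, 6827) = 1, so the inverse exists.
Bézout: 1 = 155*6827 − 2484*426.
So 426⁻¹ ≡ −2484 ≡ 4343 (mod 6827).

4343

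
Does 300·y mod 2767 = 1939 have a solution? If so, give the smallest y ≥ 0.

772

gcd(300, 2767) = 1, so a unique solution mod 2767 exists.
300⁻¹ ≡ 1817 (mod 2767).
y ≡ 1817·1939 ≡ 772 (mod 2767).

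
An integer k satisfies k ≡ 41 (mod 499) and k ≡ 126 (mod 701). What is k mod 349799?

499⁻¹ mod 701: 499×642 ≡ 1 (mod 701), so 499⁻¹ ≡ 642.
k = 41 + 499×((126 − 41)×642 mod 701) = 41 + 499×593 = 295948.
Check: 295948 mod 499 = 41, 295948 mod 701 = 126. ✓

295948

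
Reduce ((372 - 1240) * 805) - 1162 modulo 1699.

372 - 1240 = -868 ≡ 831 (mod 1699)
831 * 805 = 668955 ≡ 1248 (mod 1699)
1248 - 1162 = 86

86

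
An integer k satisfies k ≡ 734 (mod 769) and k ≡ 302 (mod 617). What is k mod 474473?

148382

769⁻¹ mod 617: 769×548 ≡ 1 (mod 617), so 769⁻¹ ≡ 548.
k = 734 + 769×((302 − 734)×548 mod 617) = 734 + 769×192 = 148382.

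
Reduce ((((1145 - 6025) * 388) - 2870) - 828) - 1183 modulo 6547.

309

1145 - 6025 = -4880 ≡ 1667 (mod 6547)
1667 * 388 = 646796 ≡ 5190 (mod 6547)
5190 - 2870 = 2320
2320 - 828 = 1492
1492 - 1183 = 309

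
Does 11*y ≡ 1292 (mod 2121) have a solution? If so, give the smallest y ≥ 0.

gcd(11, 2121) = 1, so a unique solution mod 2121 exists.
11⁻¹ ≡ 1157 (mod 2121).
y ≡ 1157*1292 ≡ 1660 (mod 2121).

1660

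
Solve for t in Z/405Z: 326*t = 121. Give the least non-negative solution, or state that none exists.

101

gcd(326, 405) = 1, so a unique solution mod 405 exists.
326⁻¹ ≡ 41 (mod 405).
t ≡ 41*121 ≡ 101 (mod 405).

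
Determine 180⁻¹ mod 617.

24

By the extended Euclidean algorithm:
617 = 3*180 + 77
180 = 2*77 + 26
77 = 2*26 + 25
26 = 1*25 + 1
25 = 25*1 + 0
gcd(180, 617) = 1, so the inverse exists.
Back-substitute for 1:
1 = 1*26 − 1*25
  = −1*77 + 3*26
  = 3*180 − 7*77
  = −7*617 + 24*180
So 180⁻¹ ≡ 24 (mod 617).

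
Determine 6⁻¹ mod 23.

Apply the Euclidean algorithm and back-substitute:
23 = 3·6 + 5
6 = 1·5 + 1
5 = 5·1 + 0
gcd(6, 23) = 1, so the inverse exists.
Back-substitute for 1:
1 = 1·6 − 1·5
  = −1·23 + 4·6
So 6⁻¹ ≡ 4 (mod 23).

4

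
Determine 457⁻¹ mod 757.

By the extended Euclidean algorithm:
757 = 1×457 + 300
457 = 1×300 + 157
300 = 1×157 + 143
157 = 1×143 + 14
143 = 10×14 + 3
14 = 4×3 + 2
3 = 1×2 + 1
2 = 2×1 + 0
gcd(457, 757) = 1, so the inverse exists.
Back-substitute for 1:
1 = 1×3 − 1×2
  = −1×14 + 5×3
  = 5×143 − 51×14
  = −51×157 + 56×143
  = 56×300 − 107×157
  = −107×457 + 163×300
  = 163×757 − 270×457
So 457⁻¹ ≡ −270 ≡ 487 (mod 757).

487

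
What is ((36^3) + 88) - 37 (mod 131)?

71

(36)^3 ≡ 20 (mod 131)
20 + 88 = 108
108 - 37 = 71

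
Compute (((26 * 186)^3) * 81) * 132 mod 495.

26 * 186 = 4836 ≡ 381 (mod 495)
(381)^3 ≡ 486 (mod 495)
486 * 81 = 39366 ≡ 261 (mod 495)
261 * 132 = 34452 ≡ 297 (mod 495)

297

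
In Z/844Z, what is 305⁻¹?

844 = 2×305 + 234
305 = 1×234 + 71
234 = 3×71 + 21
71 = 3×21 + 8
21 = 2×8 + 5
8 = 1×5 + 3
5 = 1×3 + 2
3 = 1×2 + 1
2 = 2×1 + 0
gcd(305, 844) = 1, so the inverse exists.
Bézout: 1 = −116×844 + 321×305.
So 305⁻¹ ≡ 321 (mod 844).

321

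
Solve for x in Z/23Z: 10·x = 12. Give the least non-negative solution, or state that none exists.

15

gcd(10, 23) = 1, so a unique solution mod 23 exists.
10⁻¹ ≡ 7 (mod 23).
x ≡ 7·12 ≡ 15 (mod 23).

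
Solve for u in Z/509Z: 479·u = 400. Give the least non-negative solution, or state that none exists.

326

gcd(479, 509) = 1, so a unique solution mod 509 exists.
479⁻¹ ≡ 492 (mod 509).
u ≡ 492·400 ≡ 326 (mod 509).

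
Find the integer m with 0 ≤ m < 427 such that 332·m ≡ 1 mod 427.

418

427 = 1×332 + 95
332 = 3×95 + 47
95 = 2×47 + 1
47 = 47×1 + 0
gcd(332, 427) = 1, so the inverse exists.
Back-substitute for 1:
1 = 1×95 − 2×47
  = −2×332 + 7×95
  = 7×427 − 9×332
So 332⁻¹ ≡ −9 ≡ 418 (mod 427).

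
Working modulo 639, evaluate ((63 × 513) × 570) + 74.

63 × 513 = 32319 ≡ 369 (mod 639)
369 × 570 = 210330 ≡ 99 (mod 639)
99 + 74 = 173

173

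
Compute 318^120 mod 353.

140

Using repeated squaring:
318^1 ≡ 318 (mod 353)
318^2 ≡ 318^2 = 101124 ≡ 166 (mod 353)
318^4 ≡ 166^2 = 27556 ≡ 22 (mod 353)
318^8 ≡ 22^2 = 484 ≡ 131 (mod 353)
318^16 ≡ 131^2 = 17161 ≡ 217 (mod 353)
318^32 ≡ 217^2 = 47089 ≡ 140 (mod 353)
318^64 ≡ 140^2 = 19600 ≡ 185 (mod 353)
318^120 = 318^64 * 318^32 * 318^16 * 318^8 ≡ 185 * 140 * 217 * 131 (mod 353).
Accumulate the product:
185 * 140 = 25900 ≡ 131
131 * 217 = 28427 ≡ 187
187 * 131 = 24497 ≡ 140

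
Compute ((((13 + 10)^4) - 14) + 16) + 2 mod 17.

13 + 10 = 23 ≡ 6 (mod 17)
(6)^4 ≡ 4 (mod 17)
4 - 14 = -10 ≡ 7 (mod 17)
7 + 16 = 23 ≡ 6 (mod 17)
6 + 2 = 8

8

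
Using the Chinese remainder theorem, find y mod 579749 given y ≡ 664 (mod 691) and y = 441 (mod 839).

691⁻¹ mod 839: 691×17 ≡ 1 (mod 839), so 691⁻¹ ≡ 17.
y = 664 + 691×((441 − 664)×17 mod 839) = 664 + 691×404 = 279828.

279828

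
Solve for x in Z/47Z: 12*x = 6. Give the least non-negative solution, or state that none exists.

24

gcd(12, 47) = 1, so a unique solution mod 47 exists.
12⁻¹ ≡ 4 (mod 47).
x ≡ 4*6 ≡ 24 (mod 47).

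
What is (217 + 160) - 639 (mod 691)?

429

217 + 160 = 377
377 - 639 = -262 ≡ 429 (mod 691)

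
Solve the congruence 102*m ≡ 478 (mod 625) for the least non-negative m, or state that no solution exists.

gcd(102, 625) = 1, so a unique solution mod 625 exists.
102⁻¹ ≡ 288 (mod 625).
m ≡ 288*478 ≡ 164 (mod 625).

164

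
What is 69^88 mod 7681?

Compute successive squares:
88 in binary is 1011000, i.e. 88 = 64 + 16 + 8.
69^1 ≡ 69 (mod 7681)
69^2 ≡ 69^2 = 4761 (mod 7681)
69^4 ≡ 4761^2 = 22667121 ≡ 490 (mod 7681)
69^8 ≡ 490^2 = 240100 ≡ 1989 (mod 7681)
69^16 ≡ 1989^2 = 3956121 ≡ 406 (mod 7681)
69^32 ≡ 406^2 = 164836 ≡ 3535 (mod 7681)
69^64 ≡ 3535^2 = 12496225 ≡ 6919 (mod 7681)
69^88 = 69^64 × 69^16 × 69^8 ≡ 6919 × 406 × 1989 (mod 7681).
Accumulate the product:
6919 × 406 = 2809114 ≡ 5549
5549 × 1989 = 11036961 ≡ 7045

7045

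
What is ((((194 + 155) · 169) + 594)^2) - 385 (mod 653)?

517

194 + 155 = 349
349 · 169 = 58981 ≡ 211 (mod 653)
211 + 594 = 805 ≡ 152 (mod 653)
(152)^2 ≡ 249 (mod 653)
249 - 385 = -136 ≡ 517 (mod 653)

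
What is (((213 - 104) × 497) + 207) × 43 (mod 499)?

213 - 104 = 109
109 × 497 = 54173 ≡ 281 (mod 499)
281 + 207 = 488
488 × 43 = 20984 ≡ 26 (mod 499)

26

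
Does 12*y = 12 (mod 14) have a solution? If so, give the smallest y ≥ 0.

gcd(12, 14) = 2, and 2 | 12, so solutions exist.
Divide through by 2: 6*y mod 7 = 6.
6⁻¹ ≡ 6 (mod 7).
y ≡ 6*6 ≡ 1 (mod 7).
The smallest non-negative solution is y = 1.

1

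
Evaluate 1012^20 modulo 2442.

Compute successive squares:
20 in binary is 10100, i.e. 20 = 16 + 4.
1012^1 ≡ 1012 (mod 2442)
1012^2 ≡ 1012^2 = 1024144 ≡ 946 (mod 2442)
1012^4 ≡ 946^2 = 894916 ≡ 1144 (mod 2442)
1012^8 ≡ 1144^2 = 1308736 ≡ 2266 (mod 2442)
1012^16 ≡ 2266^2 = 5134756 ≡ 1672 (mod 2442)
1012^20 = 1012^16 × 1012^4 ≡ 1672 × 1144 (mod 2442).
1672 × 1144 = 1912768 ≡ 682 (mod 2442).

682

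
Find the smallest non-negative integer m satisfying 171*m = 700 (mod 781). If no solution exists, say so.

575

gcd(171, 781) = 1, so a unique solution mod 781 exists.
171⁻¹ ≡ 475 (mod 781).
m ≡ 475*700 ≡ 575 (mod 781).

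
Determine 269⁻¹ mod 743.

Run the extended Euclidean algorithm:
743 = 2*269 + 205
269 = 1*205 + 64
205 = 3*64 + 13
64 = 4*13 + 12
13 = 1*12 + 1
12 = 12*1 + 0
gcd(269, 743) = 1, so the inverse exists.
Back-substitute for 1:
1 = 1*13 − 1*12
  = −1*64 + 5*13
  = 5*205 − 16*64
  = −16*269 + 21*205
  = 21*743 − 58*269
So 269⁻¹ ≡ −58 ≡ 685 (mod 743).

685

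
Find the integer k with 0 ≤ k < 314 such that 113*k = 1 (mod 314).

Apply the Euclidean algorithm and back-substitute:
314 = 2×113 + 88
113 = 1×88 + 25
88 = 3×25 + 13
25 = 1×13 + 12
13 = 1×12 + 1
12 = 12×1 + 0
gcd(113, 314) = 1, so the inverse exists.
Bézout: 1 = 9×314 − 25×113.
So 113⁻¹ ≡ −25 ≡ 289 (mod 314).

289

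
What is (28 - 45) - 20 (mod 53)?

28 - 45 = -17 ≡ 36 (mod 53)
36 - 20 = 16

16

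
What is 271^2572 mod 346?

23

Compute successive squares:
2572 in binary is 101000001100, i.e. 2572 = 2048 + 512 + 8 + 4.
271^1 ≡ 271 (mod 346)
271^2 ≡ 271^2 = 73441 ≡ 89 (mod 346)
271^4 ≡ 89^2 = 7921 ≡ 309 (mod 346)
271^8 ≡ 309^2 = 95481 ≡ 331 (mod 346)
271^16 ≡ 331^2 = 109561 ≡ 225 (mod 346)
271^32 ≡ 225^2 = 50625 ≡ 109 (mod 346)
271^64 ≡ 109^2 = 11881 ≡ 117 (mod 346)
271^128 ≡ 117^2 = 13689 ≡ 195 (mod 346)
271^256 ≡ 195^2 = 38025 ≡ 311 (mod 346)
271^512 ≡ 311^2 = 96721 ≡ 187 (mod 346)
271^1024 ≡ 187^2 = 34969 ≡ 23 (mod 346)
271^2048 ≡ 23^2 = 529 ≡ 183 (mod 346)
271^2572 = 271^2048 × 271^512 × 271^8 × 271^4 ≡ 183 × 187 × 331 × 309 (mod 346).
Accumulate the product:
183 × 187 = 34221 ≡ 313
313 × 331 = 103603 ≡ 149
149 × 309 = 46041 ≡ 23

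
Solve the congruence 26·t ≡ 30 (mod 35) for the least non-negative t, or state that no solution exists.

gcd(26, 35) = 1, so a unique solution mod 35 exists.
26⁻¹ ≡ 31 (mod 35).
t ≡ 31·30 ≡ 20 (mod 35).

20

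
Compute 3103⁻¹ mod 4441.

4441 = 1×3103 + 1338
3103 = 2×1338 + 427
1338 = 3×427 + 57
427 = 7×57 + 28
57 = 2×28 + 1
28 = 28×1 + 0
gcd(3103, 4441) = 1, so the inverse exists.
Back-substitute for 1:
1 = 1×57 − 2×28
  = −2×427 + 15×57
  = 15×1338 − 47×427
  = −47×3103 + 109×1338
  = 109×4441 − 156×3103
So 3103⁻¹ ≡ −156 ≡ 4285 (mod 4441).

4285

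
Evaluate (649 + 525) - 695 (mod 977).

479

649 + 525 = 1174 ≡ 197 (mod 977)
197 - 695 = -498 ≡ 479 (mod 977)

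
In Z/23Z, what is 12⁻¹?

2

23 = 1×12 + 11
12 = 1×11 + 1
11 = 11×1 + 0
gcd(12, 23) = 1, so the inverse exists.
Back-substitute for 1:
1 = 1×12 − 1×11
  = −1×23 + 2×12
So 12⁻¹ ≡ 2 (mod 23).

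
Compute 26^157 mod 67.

157 in binary is 10011101, i.e. 157 = 128 + 16 + 8 + 4 + 1.
26^1 ≡ 26 (mod 67)
26^2 ≡ 26^2 = 676 ≡ 6 (mod 67)
26^4 ≡ 6^2 = 36 (mod 67)
26^8 ≡ 36^2 = 1296 ≡ 23 (mod 67)
26^16 ≡ 23^2 = 529 ≡ 60 (mod 67)
26^32 ≡ 60^2 = 3600 ≡ 49 (mod 67)
26^64 ≡ 49^2 = 2401 ≡ 56 (mod 67)
26^128 ≡ 56^2 = 3136 ≡ 54 (mod 67)
26^157 = 26^128 · 26^16 · 26^8 · 26^4 · 26^1 ≡ 54 · 60 · 23 · 36 · 26 (mod 67).
Accumulate the product:
54 · 60 = 3240 ≡ 24
24 · 23 = 552 ≡ 16
16 · 36 = 576 ≡ 40
40 · 26 = 1040 ≡ 35

35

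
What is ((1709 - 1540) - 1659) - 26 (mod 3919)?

2403

1709 - 1540 = 169
169 - 1659 = -1490 ≡ 2429 (mod 3919)
2429 - 26 = 2403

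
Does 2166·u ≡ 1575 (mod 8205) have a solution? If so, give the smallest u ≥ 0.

550

gcd(2166, 8205) = 3, and 3 | 1575, so solutions exist.
Divide through by 3: 722·u ≡ 525 (mod 2735).
722⁻¹ ≡ 2163 (mod 2735).
u ≡ 2163·525 ≡ 550 (mod 2735).
The smallest non-negative solution is u = 550.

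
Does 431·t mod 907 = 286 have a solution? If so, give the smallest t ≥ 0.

209

gcd(431, 907) = 1, so a unique solution mod 907 exists.
431⁻¹ ≡ 524 (mod 907).
t ≡ 524·286 ≡ 209 (mod 907).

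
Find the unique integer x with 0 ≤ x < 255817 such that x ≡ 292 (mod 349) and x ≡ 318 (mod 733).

349⁻¹ mod 733: 349·712 ≡ 1 (mod 733), so 349⁻¹ ≡ 712.
x = 292 + 349·((318 − 292)·712 mod 733) = 292 + 349·187 = 65555.
Check: 65555 mod 349 = 292, 65555 mod 733 = 318. ✓

65555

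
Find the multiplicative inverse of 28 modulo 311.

100

311 = 11·28 + 3
28 = 9·3 + 1
3 = 3·1 + 0
gcd(28, 311) = 1, so the inverse exists.
Back-substitute for 1:
1 = 1·28 − 9·3
  = −9·311 + 100·28
So 28⁻¹ ≡ 100 (mod 311).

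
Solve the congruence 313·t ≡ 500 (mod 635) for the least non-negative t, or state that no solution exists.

gcd(313, 635) = 1, so a unique solution mod 635 exists.
313⁻¹ ≡ 282 (mod 635).
t ≡ 282·500 ≡ 30 (mod 635).

30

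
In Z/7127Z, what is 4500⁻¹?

1484

7127 = 1×4500 + 2627
4500 = 1×2627 + 1873
2627 = 1×1873 + 754
1873 = 2×754 + 365
754 = 2×365 + 24
365 = 15×24 + 5
24 = 4×5 + 4
5 = 1×4 + 1
4 = 4×1 + 0
gcd(4500, 7127) = 1, so the inverse exists.
Bézout: 1 = −937×7127 + 1484×4500.
So 4500⁻¹ ≡ 1484 (mod 7127).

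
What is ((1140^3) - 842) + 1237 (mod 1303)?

(1140)^3 ≡ 425 (mod 1303)
425 - 842 = -417 ≡ 886 (mod 1303)
886 + 1237 = 2123 ≡ 820 (mod 1303)

820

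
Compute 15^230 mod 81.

230 in binary is 11100110, i.e. 230 = 128 + 64 + 32 + 4 + 2.
15^1 ≡ 15 (mod 81)
15^2 ≡ 15^2 = 225 ≡ 63 (mod 81)
15^4 ≡ 63^2 = 3969 ≡ 0 (mod 81)
15^8 ≡ 0^2 = 0 (mod 81)
15^16 ≡ 0^2 = 0 (mod 81)
15^32 ≡ 0^2 = 0 (mod 81)
15^64 ≡ 0^2 = 0 (mod 81)
15^128 ≡ 0^2 = 0 (mod 81)
15^230 = 15^128 × 15^64 × 15^32 × 15^4 × 15^2 ≡ 0 × 0 × 0 × 0 × 63 (mod 81).
Accumulate the product:
0 × 0 = 0
0 × 0 = 0
0 × 0 = 0
0 × 63 = 0

0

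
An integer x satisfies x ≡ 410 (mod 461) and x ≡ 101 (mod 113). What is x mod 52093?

461⁻¹ mod 113: 461×88 ≡ 1 (mod 113), so 461⁻¹ ≡ 88.
x = 410 + 461×((101 − 410)×88 mod 113) = 410 + 461×41 = 19311.
Check: 19311 mod 461 = 410, 19311 mod 113 = 101. ✓

19311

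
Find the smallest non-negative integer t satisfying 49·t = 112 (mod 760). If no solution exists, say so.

gcd(49, 760) = 1, so a unique solution mod 760 exists.
49⁻¹ ≡ 729 (mod 760).
t ≡ 729·112 ≡ 328 (mod 760).

328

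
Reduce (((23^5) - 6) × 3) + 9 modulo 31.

(23)^5 ≡ 30 (mod 31)
30 - 6 = 24
24 × 3 = 72 ≡ 10 (mod 31)
10 + 9 = 19

19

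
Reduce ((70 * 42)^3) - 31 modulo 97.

70 * 42 = 2940 ≡ 30 (mod 97)
(30)^3 ≡ 34 (mod 97)
34 - 31 = 3

3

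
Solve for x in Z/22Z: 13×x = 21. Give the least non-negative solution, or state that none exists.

5

gcd(13, 22) = 1, so a unique solution mod 22 exists.
13⁻¹ ≡ 17 (mod 22).
x ≡ 17×21 ≡ 5 (mod 22).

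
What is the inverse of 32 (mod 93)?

Apply the Euclidean algorithm and back-substitute:
93 = 2·32 + 29
32 = 1·29 + 3
29 = 9·3 + 2
3 = 1·2 + 1
2 = 2·1 + 0
gcd(32, 93) = 1, so the inverse exists.
Back-substitute for 1:
1 = 1·3 − 1·2
  = −1·29 + 10·3
  = 10·32 − 11·29
  = −11·93 + 32·32
So 32⁻¹ ≡ 32 (mod 93).

32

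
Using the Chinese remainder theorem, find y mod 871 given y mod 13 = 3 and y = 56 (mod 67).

458

13⁻¹ mod 67: 13*31 ≡ 1 (mod 67), so 13⁻¹ ≡ 31.
y = 3 + 13*((56 − 3)*31 mod 67) = 3 + 13*35 = 458.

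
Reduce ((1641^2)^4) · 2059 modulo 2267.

867

(1641)^2 ≡ 1952 (mod 2267)
(1952)^4 ≡ 1489 (mod 2267)
1489 · 2059 = 3065851 ≡ 867 (mod 2267)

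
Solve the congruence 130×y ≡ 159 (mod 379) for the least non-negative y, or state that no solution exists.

gcd(130, 379) = 1, so a unique solution mod 379 exists.
130⁻¹ ≡ 207 (mod 379).
y ≡ 207×159 ≡ 319 (mod 379).

319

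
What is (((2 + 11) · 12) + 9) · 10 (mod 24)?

2 + 11 = 13
13 · 12 = 156 ≡ 12 (mod 24)
12 + 9 = 21
21 · 10 = 210 ≡ 18 (mod 24)

18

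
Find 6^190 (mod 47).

Compute successive squares:
190 in binary is 10111110, i.e. 190 = 128 + 32 + 16 + 8 + 4 + 2.
6^1 ≡ 6 (mod 47)
6^2 ≡ 6^2 = 36 (mod 47)
6^4 ≡ 36^2 = 1296 ≡ 27 (mod 47)
6^8 ≡ 27^2 = 729 ≡ 24 (mod 47)
6^16 ≡ 24^2 = 576 ≡ 12 (mod 47)
6^32 ≡ 12^2 = 144 ≡ 3 (mod 47)
6^64 ≡ 3^2 = 9 (mod 47)
6^128 ≡ 9^2 = 81 ≡ 34 (mod 47)
6^190 = 6^128 × 6^32 × 6^16 × 6^8 × 6^4 × 6^2 ≡ 34 × 3 × 12 × 24 × 27 × 36 (mod 47).
Accumulate the product:
34 × 3 = 102 ≡ 8
8 × 12 = 96 ≡ 2
2 × 24 = 48 ≡ 1
1 × 27 = 27
27 × 36 = 972 ≡ 32

32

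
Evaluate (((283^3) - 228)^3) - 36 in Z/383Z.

(283)^3 ≡ 13 (mod 383)
13 - 228 = -215 ≡ 168 (mod 383)
(168)^3 ≡ 92 (mod 383)
92 - 36 = 56

56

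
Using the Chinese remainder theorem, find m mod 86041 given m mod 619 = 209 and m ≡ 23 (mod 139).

31159

619⁻¹ mod 139: 619·64 ≡ 1 (mod 139), so 619⁻¹ ≡ 64.
m = 209 + 619·((23 − 209)·64 mod 139) = 209 + 619·50 = 31159.
Check: 31159 mod 619 = 209, 31159 mod 139 = 23. ✓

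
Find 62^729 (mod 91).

90

By square-and-multiply:
62^1 ≡ 62 (mod 91)
62^2 ≡ 62^2 = 3844 ≡ 22 (mod 91)
62^4 ≡ 22^2 = 484 ≡ 29 (mod 91)
62^8 ≡ 29^2 = 841 ≡ 22 (mod 91)
62^16 ≡ 22^2 = 484 ≡ 29 (mod 91)
62^32 ≡ 29^2 = 841 ≡ 22 (mod 91)
62^64 ≡ 22^2 = 484 ≡ 29 (mod 91)
62^128 ≡ 29^2 = 841 ≡ 22 (mod 91)
62^256 ≡ 22^2 = 484 ≡ 29 (mod 91)
62^512 ≡ 29^2 = 841 ≡ 22 (mod 91)
62^729 = 62^512 × 62^128 × 62^64 × 62^16 × 62^8 × 62^1 ≡ 22 × 22 × 29 × 29 × 22 × 62 (mod 91).
Accumulate the product:
22 × 22 = 484 ≡ 29
29 × 29 = 841 ≡ 22
22 × 29 = 638 ≡ 1
1 × 22 = 22
22 × 62 = 1364 ≡ 90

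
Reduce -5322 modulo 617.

-5322 = -9*617 + 231, so -5322 ≡ 231 (mod 617).

231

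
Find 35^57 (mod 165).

95

Compute successive squares:
57 in binary is 111001, i.e. 57 = 32 + 16 + 8 + 1.
35^1 ≡ 35 (mod 165)
35^2 ≡ 35^2 = 1225 ≡ 70 (mod 165)
35^4 ≡ 70^2 = 4900 ≡ 115 (mod 165)
35^8 ≡ 115^2 = 13225 ≡ 25 (mod 165)
35^16 ≡ 25^2 = 625 ≡ 130 (mod 165)
35^32 ≡ 130^2 = 16900 ≡ 70 (mod 165)
35^57 = 35^32 · 35^16 · 35^8 · 35^1 ≡ 70 · 130 · 25 · 35 (mod 165).
Accumulate the product:
70 · 130 = 9100 ≡ 25
25 · 25 = 625 ≡ 130
130 · 35 = 4550 ≡ 95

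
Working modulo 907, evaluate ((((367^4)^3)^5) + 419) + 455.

107

(367)^4 ≡ 227 (mod 907)
(227)^3 ≡ 411 (mod 907)
(411)^5 ≡ 140 (mod 907)
140 + 419 = 559
559 + 455 = 1014 ≡ 107 (mod 907)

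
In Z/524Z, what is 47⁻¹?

223

524 = 11*47 + 7
47 = 6*7 + 5
7 = 1*5 + 2
5 = 2*2 + 1
2 = 2*1 + 0
gcd(47, 524) = 1, so the inverse exists.
Bézout: 1 = −20*524 + 223*47.
So 47⁻¹ ≡ 223 (mod 524).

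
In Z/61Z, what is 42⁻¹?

16

Run the extended Euclidean algorithm:
61 = 1×42 + 19
42 = 2×19 + 4
19 = 4×4 + 3
4 = 1×3 + 1
3 = 3×1 + 0
gcd(42, 61) = 1, so the inverse exists.
Bézout: 1 = −11×61 + 16×42.
So 42⁻¹ ≡ 16 (mod 61).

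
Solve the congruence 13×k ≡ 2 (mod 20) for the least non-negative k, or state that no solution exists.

gcd(13, 20) = 1, so a unique solution mod 20 exists.
13⁻¹ ≡ 17 (mod 20).
k ≡ 17×2 ≡ 14 (mod 20).

14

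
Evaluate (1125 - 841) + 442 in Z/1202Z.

726

1125 - 841 = 284
284 + 442 = 726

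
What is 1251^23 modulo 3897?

2664

23 in binary is 10111, i.e. 23 = 16 + 4 + 2 + 1.
1251^1 ≡ 1251 (mod 3897)
1251^2 ≡ 1251^2 = 1565001 ≡ 2304 (mod 3897)
1251^4 ≡ 2304^2 = 5308416 ≡ 702 (mod 3897)
1251^8 ≡ 702^2 = 492804 ≡ 1782 (mod 3897)
1251^16 ≡ 1782^2 = 3175524 ≡ 3366 (mod 3897)
1251^23 = 1251^16 * 1251^4 * 1251^2 * 1251^1 ≡ 3366 * 702 * 2304 * 1251 (mod 3897).
Accumulate the product:
3366 * 702 = 2362932 ≡ 1350
1350 * 2304 = 3110400 ≡ 594
594 * 1251 = 743094 ≡ 2664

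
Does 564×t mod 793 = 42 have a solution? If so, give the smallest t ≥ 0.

76

gcd(564, 793) = 1, so a unique solution mod 793 exists.
564⁻¹ ≡ 606 (mod 793).
t ≡ 606×42 ≡ 76 (mod 793).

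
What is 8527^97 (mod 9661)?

Compute successive squares:
97 in binary is 1100001, i.e. 97 = 64 + 32 + 1.
8527^1 ≡ 8527 (mod 9661)
8527^2 ≡ 8527^2 = 72709729 ≡ 1043 (mod 9661)
8527^4 ≡ 1043^2 = 1087849 ≡ 5817 (mod 9661)
8527^8 ≡ 5817^2 = 33837489 ≡ 4667 (mod 9661)
8527^16 ≡ 4667^2 = 21780889 ≡ 4995 (mod 9661)
8527^32 ≡ 4995^2 = 24950025 ≡ 5323 (mod 9661)
8527^64 ≡ 5323^2 = 28334329 ≡ 8277 (mod 9661)
8527^97 = 8527^64 * 8527^32 * 8527^1 ≡ 8277 * 5323 * 8527 (mod 9661).
Accumulate the product:
8277 * 5323 = 44058471 ≡ 4311
4311 * 8527 = 36759897 ≡ 9453

9453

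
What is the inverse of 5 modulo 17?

7

17 = 3*5 + 2
5 = 2*2 + 1
2 = 2*1 + 0
gcd(5, 17) = 1, so the inverse exists.
Back-substitute for 1:
1 = 1*5 − 2*2
  = −2*17 + 7*5
So 5⁻¹ ≡ 7 (mod 17).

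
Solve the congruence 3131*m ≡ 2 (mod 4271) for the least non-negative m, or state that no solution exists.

532

gcd(3131, 4271) = 1, so a unique solution mod 4271 exists.
3131⁻¹ ≡ 266 (mod 4271).
m ≡ 266*2 ≡ 532 (mod 4271).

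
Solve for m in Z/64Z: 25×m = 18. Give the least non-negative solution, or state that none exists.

34

gcd(25, 64) = 1, so a unique solution mod 64 exists.
25⁻¹ ≡ 41 (mod 64).
m ≡ 41×18 ≡ 34 (mod 64).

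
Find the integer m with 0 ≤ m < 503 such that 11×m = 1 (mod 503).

Run the extended Euclidean algorithm:
503 = 45*11 + 8
11 = 1*8 + 3
8 = 2*3 + 2
3 = 1*2 + 1
2 = 2*1 + 0
gcd(11, 503) = 1, so the inverse exists.
Bézout: 1 = −4*503 + 183*11.
So 11⁻¹ ≡ 183 (mod 503).

183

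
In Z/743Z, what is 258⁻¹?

72

Apply the Euclidean algorithm and back-substitute:
743 = 2·258 + 227
258 = 1·227 + 31
227 = 7·31 + 10
31 = 3·10 + 1
10 = 10·1 + 0
gcd(258, 743) = 1, so the inverse exists.
Back-substitute for 1:
1 = 1·31 − 3·10
  = −3·227 + 22·31
  = 22·258 − 25·227
  = −25·743 + 72·258
So 258⁻¹ ≡ 72 (mod 743).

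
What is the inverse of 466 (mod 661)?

Run the extended Euclidean algorithm:
661 = 1×466 + 195
466 = 2×195 + 76
195 = 2×76 + 43
76 = 1×43 + 33
43 = 1×33 + 10
33 = 3×10 + 3
10 = 3×3 + 1
3 = 3×1 + 0
gcd(466, 661) = 1, so the inverse exists.
Back-substitute for 1:
1 = 1×10 − 3×3
  = −3×33 + 10×10
  = 10×43 − 13×33
  = −13×76 + 23×43
  = 23×195 − 59×76
  = −59×466 + 141×195
  = 141×661 − 200×466
So 466⁻¹ ≡ −200 ≡ 461 (mod 661).

461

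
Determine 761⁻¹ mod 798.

647

798 = 1×761 + 37
761 = 20×37 + 21
37 = 1×21 + 16
21 = 1×16 + 5
16 = 3×5 + 1
5 = 5×1 + 0
gcd(761, 798) = 1, so the inverse exists.
Back-substitute for 1:
1 = 1×16 − 3×5
  = −3×21 + 4×16
  = 4×37 − 7×21
  = −7×761 + 144×37
  = 144×798 − 151×761
So 761⁻¹ ≡ −151 ≡ 647 (mod 798).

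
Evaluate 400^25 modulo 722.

590

25 in binary is 11001, i.e. 25 = 16 + 8 + 1.
400^1 ≡ 400 (mod 722)
400^2 ≡ 400^2 = 160000 ≡ 438 (mod 722)
400^4 ≡ 438^2 = 191844 ≡ 514 (mod 722)
400^8 ≡ 514^2 = 264196 ≡ 666 (mod 722)
400^16 ≡ 666^2 = 443556 ≡ 248 (mod 722)
400^25 = 400^16 * 400^8 * 400^1 ≡ 248 * 666 * 400 (mod 722).
Accumulate the product:
248 * 666 = 165168 ≡ 552
552 * 400 = 220800 ≡ 590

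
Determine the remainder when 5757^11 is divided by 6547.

2305

11 in binary is 1011, i.e. 11 = 8 + 2 + 1.
5757^1 ≡ 5757 (mod 6547)
5757^2 ≡ 5757^2 = 33143049 ≡ 2135 (mod 6547)
5757^4 ≡ 2135^2 = 4558225 ≡ 1513 (mod 6547)
5757^8 ≡ 1513^2 = 2289169 ≡ 4266 (mod 6547)
5757^11 = 5757^8 * 5757^2 * 5757^1 ≡ 4266 * 2135 * 5757 (mod 6547).
Accumulate the product:
4266 * 2135 = 9107910 ≡ 1033
1033 * 5757 = 5946981 ≡ 2305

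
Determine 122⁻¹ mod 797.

Run the extended Euclidean algorithm:
797 = 6·122 + 65
122 = 1·65 + 57
65 = 1·57 + 8
57 = 7·8 + 1
8 = 8·1 + 0
gcd(122, 797) = 1, so the inverse exists.
Bézout: 1 = −15·797 + 98·122.
So 122⁻¹ ≡ 98 (mod 797).

98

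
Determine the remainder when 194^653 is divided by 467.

653 in binary is 1010001101, i.e. 653 = 512 + 128 + 8 + 4 + 1.
194^1 ≡ 194 (mod 467)
194^2 ≡ 194^2 = 37636 ≡ 276 (mod 467)
194^4 ≡ 276^2 = 76176 ≡ 55 (mod 467)
194^8 ≡ 55^2 = 3025 ≡ 223 (mod 467)
194^16 ≡ 223^2 = 49729 ≡ 227 (mod 467)
194^32 ≡ 227^2 = 51529 ≡ 159 (mod 467)
194^64 ≡ 159^2 = 25281 ≡ 63 (mod 467)
194^128 ≡ 63^2 = 3969 ≡ 233 (mod 467)
194^256 ≡ 233^2 = 54289 ≡ 117 (mod 467)
194^512 ≡ 117^2 = 13689 ≡ 146 (mod 467)
194^653 = 194^512 × 194^128 × 194^8 × 194^4 × 194^1 ≡ 146 × 233 × 223 × 55 × 194 (mod 467).
Accumulate the product:
146 × 233 = 34018 ≡ 394
394 × 223 = 87862 ≡ 66
66 × 55 = 3630 ≡ 361
361 × 194 = 70034 ≡ 451

451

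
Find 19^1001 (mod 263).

194

By square-and-multiply:
19^1 ≡ 19 (mod 263)
19^2 ≡ 19^2 = 361 ≡ 98 (mod 263)
19^4 ≡ 98^2 = 9604 ≡ 136 (mod 263)
19^8 ≡ 136^2 = 18496 ≡ 86 (mod 263)
19^16 ≡ 86^2 = 7396 ≡ 32 (mod 263)
19^32 ≡ 32^2 = 1024 ≡ 235 (mod 263)
19^64 ≡ 235^2 = 55225 ≡ 258 (mod 263)
19^128 ≡ 258^2 = 66564 ≡ 25 (mod 263)
19^256 ≡ 25^2 = 625 ≡ 99 (mod 263)
19^512 ≡ 99^2 = 9801 ≡ 70 (mod 263)
19^1001 = 19^512 * 19^256 * 19^128 * 19^64 * 19^32 * 19^8 * 19^1 ≡ 70 * 99 * 25 * 258 * 235 * 86 * 19 (mod 263).
Accumulate the product:
70 * 99 = 6930 ≡ 92
92 * 25 = 2300 ≡ 196
196 * 258 = 50568 ≡ 72
72 * 235 = 16920 ≡ 88
88 * 86 = 7568 ≡ 204
204 * 19 = 3876 ≡ 194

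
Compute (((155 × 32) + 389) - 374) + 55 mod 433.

155 × 32 = 4960 ≡ 197 (mod 433)
197 + 389 = 586 ≡ 153 (mod 433)
153 - 374 = -221 ≡ 212 (mod 433)
212 + 55 = 267

267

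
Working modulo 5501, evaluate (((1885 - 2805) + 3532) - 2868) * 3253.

1885 - 2805 = -920 ≡ 4581 (mod 5501)
4581 + 3532 = 8113 ≡ 2612 (mod 5501)
2612 - 2868 = -256 ≡ 5245 (mod 5501)
5245 * 3253 = 17061985 ≡ 3384 (mod 5501)

3384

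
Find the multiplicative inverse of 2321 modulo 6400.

4081

6400 = 2×2321 + 1758
2321 = 1×1758 + 563
1758 = 3×563 + 69
563 = 8×69 + 11
69 = 6×11 + 3
11 = 3×3 + 2
3 = 1×2 + 1
2 = 2×1 + 0
gcd(2321, 6400) = 1, so the inverse exists.
Back-substitute for 1:
1 = 1×3 − 1×2
  = −1×11 + 4×3
  = 4×69 − 25×11
  = −25×563 + 204×69
  = 204×1758 − 637×563
  = −637×2321 + 841×1758
  = 841×6400 − 2319×2321
So 2321⁻¹ ≡ −2319 ≡ 4081 (mod 6400).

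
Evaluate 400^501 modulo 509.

113

Compute successive squares:
400^1 ≡ 400 (mod 509)
400^2 ≡ 400^2 = 160000 ≡ 174 (mod 509)
400^4 ≡ 174^2 = 30276 ≡ 245 (mod 509)
400^8 ≡ 245^2 = 60025 ≡ 472 (mod 509)
400^16 ≡ 472^2 = 222784 ≡ 351 (mod 509)
400^32 ≡ 351^2 = 123201 ≡ 23 (mod 509)
400^64 ≡ 23^2 = 529 ≡ 20 (mod 509)
400^128 ≡ 20^2 = 400 (mod 509)
400^256 ≡ 400^2 = 160000 ≡ 174 (mod 509)
400^501 = 400^256 * 400^128 * 400^64 * 400^32 * 400^16 * 400^4 * 400^1 ≡ 174 * 400 * 20 * 23 * 351 * 245 * 400 (mod 509).
Accumulate the product:
174 * 400 = 69600 ≡ 376
376 * 20 = 7520 ≡ 394
394 * 23 = 9062 ≡ 409
409 * 351 = 143559 ≡ 21
21 * 245 = 5145 ≡ 55
55 * 400 = 22000 ≡ 113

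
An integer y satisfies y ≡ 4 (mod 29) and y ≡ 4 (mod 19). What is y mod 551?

29⁻¹ mod 19: 29×2 ≡ 1 (mod 19), so 29⁻¹ ≡ 2.
y = 4 + 29×((4 − 4)×2 mod 19) = 4 + 29×0 = 4.

4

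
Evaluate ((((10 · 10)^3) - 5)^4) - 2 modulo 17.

16

10 · 10 = 100 ≡ 15 (mod 17)
(15)^3 ≡ 9 (mod 17)
9 - 5 = 4
(4)^4 ≡ 1 (mod 17)
1 - 2 = -1 ≡ 16 (mod 17)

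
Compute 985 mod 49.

985 = 20×49 + 5, so 985 ≡ 5 (mod 49).

5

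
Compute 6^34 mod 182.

134

34 in binary is 100010, i.e. 34 = 32 + 2.
6^1 ≡ 6 (mod 182)
6^2 ≡ 6^2 = 36 (mod 182)
6^4 ≡ 36^2 = 1296 ≡ 22 (mod 182)
6^8 ≡ 22^2 = 484 ≡ 120 (mod 182)
6^16 ≡ 120^2 = 14400 ≡ 22 (mod 182)
6^32 ≡ 22^2 = 484 ≡ 120 (mod 182)
6^34 = 6^32 · 6^2 ≡ 120 · 36 (mod 182).
120 · 36 = 4320 ≡ 134 (mod 182).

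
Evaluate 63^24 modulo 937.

24 in binary is 11000, i.e. 24 = 16 + 8.
63^1 ≡ 63 (mod 937)
63^2 ≡ 63^2 = 3969 ≡ 221 (mod 937)
63^4 ≡ 221^2 = 48841 ≡ 117 (mod 937)
63^8 ≡ 117^2 = 13689 ≡ 571 (mod 937)
63^16 ≡ 571^2 = 326041 ≡ 902 (mod 937)
63^24 = 63^16 · 63^8 ≡ 902 · 571 (mod 937).
902 · 571 = 515042 ≡ 629 (mod 937).

629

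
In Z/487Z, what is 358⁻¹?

Run the extended Euclidean algorithm:
487 = 1×358 + 129
358 = 2×129 + 100
129 = 1×100 + 29
100 = 3×29 + 13
29 = 2×13 + 3
13 = 4×3 + 1
3 = 3×1 + 0
gcd(358, 487) = 1, so the inverse exists.
Back-substitute for 1:
1 = 1×13 − 4×3
  = −4×29 + 9×13
  = 9×100 − 31×29
  = −31×129 + 40×100
  = 40×358 − 111×129
  = −111×487 + 151×358
So 358⁻¹ ≡ 151 (mod 487).

151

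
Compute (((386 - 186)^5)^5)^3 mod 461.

279

386 - 186 = 200
(200)^5 ≡ 13 (mod 461)
(13)^5 ≡ 188 (mod 461)
(188)^3 ≡ 279 (mod 461)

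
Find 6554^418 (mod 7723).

1480

418 in binary is 110100010, i.e. 418 = 256 + 128 + 32 + 2.
6554^1 ≡ 6554 (mod 7723)
6554^2 ≡ 6554^2 = 42954916 ≡ 7313 (mod 7723)
6554^4 ≡ 7313^2 = 53479969 ≡ 5917 (mod 7723)
6554^8 ≡ 5917^2 = 35010889 ≡ 2530 (mod 7723)
6554^16 ≡ 2530^2 = 6400900 ≡ 6256 (mod 7723)
6554^32 ≡ 6256^2 = 39137536 ≡ 5095 (mod 7723)
6554^64 ≡ 5095^2 = 25959025 ≡ 2022 (mod 7723)
6554^128 ≡ 2022^2 = 4088484 ≡ 3017 (mod 7723)
6554^256 ≡ 3017^2 = 9102289 ≡ 4595 (mod 7723)
6554^418 = 6554^256 * 6554^128 * 6554^32 * 6554^2 ≡ 4595 * 3017 * 5095 * 7313 (mod 7723).
Accumulate the product:
4595 * 3017 = 13863115 ≡ 330
330 * 5095 = 1681350 ≡ 5459
5459 * 7313 = 39921667 ≡ 1480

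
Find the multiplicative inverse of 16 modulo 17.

17 = 1*16 + 1
16 = 16*1 + 0
gcd(16, 17) = 1, so the inverse exists.
Bézout: 1 = 1*17 − 1*16.
So 16⁻¹ ≡ −1 ≡ 16 (mod 17).

16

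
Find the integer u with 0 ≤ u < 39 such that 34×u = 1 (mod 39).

31

Run the extended Euclidean algorithm:
39 = 1×34 + 5
34 = 6×5 + 4
5 = 1×4 + 1
4 = 4×1 + 0
gcd(34, 39) = 1, so the inverse exists.
Back-substitute for 1:
1 = 1×5 − 1×4
  = −1×34 + 7×5
  = 7×39 − 8×34
So 34⁻¹ ≡ −8 ≡ 31 (mod 39).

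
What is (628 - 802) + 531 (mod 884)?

628 - 802 = -174 ≡ 710 (mod 884)
710 + 531 = 1241 ≡ 357 (mod 884)

357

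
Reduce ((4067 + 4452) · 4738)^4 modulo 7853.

4424

4067 + 4452 = 8519 ≡ 666 (mod 7853)
666 · 4738 = 3155508 ≡ 6455 (mod 7853)
(6455)^4 ≡ 4424 (mod 7853)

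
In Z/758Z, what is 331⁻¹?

529

Apply the Euclidean algorithm and back-substitute:
758 = 2·331 + 96
331 = 3·96 + 43
96 = 2·43 + 10
43 = 4·10 + 3
10 = 3·3 + 1
3 = 3·1 + 0
gcd(331, 758) = 1, so the inverse exists.
Back-substitute for 1:
1 = 1·10 − 3·3
  = −3·43 + 13·10
  = 13·96 − 29·43
  = −29·331 + 100·96
  = 100·758 − 229·331
So 331⁻¹ ≡ −229 ≡ 529 (mod 758).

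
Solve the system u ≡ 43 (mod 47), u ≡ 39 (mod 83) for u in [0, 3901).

1782

47⁻¹ mod 83: 47×53 ≡ 1 (mod 83), so 47⁻¹ ≡ 53.
u = 43 + 47×((39 − 43)×53 mod 83) = 43 + 47×37 = 1782.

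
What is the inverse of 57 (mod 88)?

88 = 1*57 + 31
57 = 1*31 + 26
31 = 1*26 + 5
26 = 5*5 + 1
5 = 5*1 + 0
gcd(57, 88) = 1, so the inverse exists.
Back-substitute for 1:
1 = 1*26 − 5*5
  = −5*31 + 6*26
  = 6*57 − 11*31
  = −11*88 + 17*57
So 57⁻¹ ≡ 17 (mod 88).

17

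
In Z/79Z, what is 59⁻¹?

75

Run the extended Euclidean algorithm:
79 = 1·59 + 20
59 = 2·20 + 19
20 = 1·19 + 1
19 = 19·1 + 0
gcd(59, 79) = 1, so the inverse exists.
Bézout: 1 = 3·79 − 4·59.
So 59⁻¹ ≡ −4 ≡ 75 (mod 79).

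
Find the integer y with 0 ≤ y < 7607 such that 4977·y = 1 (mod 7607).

By the extended Euclidean algorithm:
7607 = 1×4977 + 2630
4977 = 1×2630 + 2347
2630 = 1×2347 + 283
2347 = 8×283 + 83
283 = 3×83 + 34
83 = 2×34 + 15
34 = 2×15 + 4
15 = 3×4 + 3
4 = 1×3 + 1
3 = 3×1 + 0
gcd(4977, 7607) = 1, so the inverse exists.
Back-substitute for 1:
1 = 1×4 − 1×3
  = −1×15 + 4×4
  = 4×34 − 9×15
  = −9×83 + 22×34
  = 22×283 − 75×83
  = −75×2347 + 622×283
  = 622×2630 − 697×2347
  = −697×4977 + 1319×2630
  = 1319×7607 − 2016×4977
So 4977⁻¹ ≡ −2016 ≡ 5591 (mod 7607).

5591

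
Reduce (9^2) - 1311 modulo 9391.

8161

(9)^2 ≡ 81 (mod 9391)
81 - 1311 = -1230 ≡ 8161 (mod 9391)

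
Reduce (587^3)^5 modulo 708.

11

(587)^3 ≡ 563 (mod 708)
(563)^5 ≡ 11 (mod 708)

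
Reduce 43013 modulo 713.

43013 = 60×713 + 233, so 43013 ≡ 233 (mod 713).

233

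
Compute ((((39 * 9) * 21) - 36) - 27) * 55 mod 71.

9

39 * 9 = 351 ≡ 67 (mod 71)
67 * 21 = 1407 ≡ 58 (mod 71)
58 - 36 = 22
22 - 27 = -5 ≡ 66 (mod 71)
66 * 55 = 3630 ≡ 9 (mod 71)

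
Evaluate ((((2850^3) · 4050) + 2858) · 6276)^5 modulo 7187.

2490

(2850)^3 ≡ 6423 (mod 7187)
6423 · 4050 = 26013150 ≡ 3397 (mod 7187)
3397 + 2858 = 6255
6255 · 6276 = 39256380 ≡ 986 (mod 7187)
(986)^5 ≡ 2490 (mod 7187)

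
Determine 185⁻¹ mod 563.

70

By the extended Euclidean algorithm:
563 = 3×185 + 8
185 = 23×8 + 1
8 = 8×1 + 0
gcd(185, 563) = 1, so the inverse exists.
Back-substitute for 1:
1 = 1×185 − 23×8
  = −23×563 + 70×185
So 185⁻¹ ≡ 70 (mod 563).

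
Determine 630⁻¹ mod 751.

751 = 1×630 + 121
630 = 5×121 + 25
121 = 4×25 + 21
25 = 1×21 + 4
21 = 5×4 + 1
4 = 4×1 + 0
gcd(630, 751) = 1, so the inverse exists.
Bézout: 1 = 151×751 − 180×630.
So 630⁻¹ ≡ −180 ≡ 571 (mod 751).

571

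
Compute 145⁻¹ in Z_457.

353

Apply the Euclidean algorithm and back-substitute:
457 = 3·145 + 22
145 = 6·22 + 13
22 = 1·13 + 9
13 = 1·9 + 4
9 = 2·4 + 1
4 = 4·1 + 0
gcd(145, 457) = 1, so the inverse exists.
Back-substitute for 1:
1 = 1·9 − 2·4
  = −2·13 + 3·9
  = 3·22 − 5·13
  = −5·145 + 33·22
  = 33·457 − 104·145
So 145⁻¹ ≡ −104 ≡ 353 (mod 457).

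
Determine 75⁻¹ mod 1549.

537

Apply the Euclidean algorithm and back-substitute:
1549 = 20*75 + 49
75 = 1*49 + 26
49 = 1*26 + 23
26 = 1*23 + 3
23 = 7*3 + 2
3 = 1*2 + 1
2 = 2*1 + 0
gcd(75, 1549) = 1, so the inverse exists.
Back-substitute for 1:
1 = 1*3 − 1*2
  = −1*23 + 8*3
  = 8*26 − 9*23
  = −9*49 + 17*26
  = 17*75 − 26*49
  = −26*1549 + 537*75
So 75⁻¹ ≡ 537 (mod 1549).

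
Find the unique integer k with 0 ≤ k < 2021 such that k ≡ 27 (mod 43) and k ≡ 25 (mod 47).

1059

43⁻¹ mod 47: 43×35 ≡ 1 (mod 47), so 43⁻¹ ≡ 35.
k = 27 + 43×((25 − 27)×35 mod 47) = 27 + 43×24 = 1059.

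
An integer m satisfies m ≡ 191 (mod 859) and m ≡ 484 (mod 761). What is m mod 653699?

859⁻¹ mod 761: 859×629 ≡ 1 (mod 761), so 859⁻¹ ≡ 629.
m = 191 + 859×((484 − 191)×629 mod 761) = 191 + 859×135 = 116156.
Check: 116156 mod 859 = 191, 116156 mod 761 = 484. ✓

116156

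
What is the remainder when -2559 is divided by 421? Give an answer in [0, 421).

-2559 = -7*421 + 388, so -2559 ≡ 388 (mod 421).

388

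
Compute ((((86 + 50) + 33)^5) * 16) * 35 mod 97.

86 + 50 = 136 ≡ 39 (mod 97)
39 + 33 = 72
(72)^5 ≡ 44 (mod 97)
44 * 16 = 704 ≡ 25 (mod 97)
25 * 35 = 875 ≡ 2 (mod 97)

2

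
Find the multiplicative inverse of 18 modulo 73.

69

73 = 4·18 + 1
18 = 18·1 + 0
gcd(18, 73) = 1, so the inverse exists.
Bézout: 1 = 1·73 − 4·18.
So 18⁻¹ ≡ −4 ≡ 69 (mod 73).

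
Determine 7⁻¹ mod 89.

By the extended Euclidean algorithm:
89 = 12×7 + 5
7 = 1×5 + 2
5 = 2×2 + 1
2 = 2×1 + 0
gcd(7, 89) = 1, so the inverse exists.
Bézout: 1 = 3×89 − 38×7.
So 7⁻¹ ≡ −38 ≡ 51 (mod 89).

51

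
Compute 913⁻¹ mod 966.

Run the extended Euclidean algorithm:
966 = 1·913 + 53
913 = 17·53 + 12
53 = 4·12 + 5
12 = 2·5 + 2
5 = 2·2 + 1
2 = 2·1 + 0
gcd(913, 966) = 1, so the inverse exists.
Bézout: 1 = 379·966 − 401·913.
So 913⁻¹ ≡ −401 ≡ 565 (mod 966).

565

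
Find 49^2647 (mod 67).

39

2647 in binary is 101001010111, i.e. 2647 = 2048 + 512 + 64 + 16 + 4 + 2 + 1.
49^1 ≡ 49 (mod 67)
49^2 ≡ 49^2 = 2401 ≡ 56 (mod 67)
49^4 ≡ 56^2 = 3136 ≡ 54 (mod 67)
49^8 ≡ 54^2 = 2916 ≡ 35 (mod 67)
49^16 ≡ 35^2 = 1225 ≡ 19 (mod 67)
49^32 ≡ 19^2 = 361 ≡ 26 (mod 67)
49^64 ≡ 26^2 = 676 ≡ 6 (mod 67)
49^128 ≡ 6^2 = 36 (mod 67)
49^256 ≡ 36^2 = 1296 ≡ 23 (mod 67)
49^512 ≡ 23^2 = 529 ≡ 60 (mod 67)
49^1024 ≡ 60^2 = 3600 ≡ 49 (mod 67)
49^2048 ≡ 49^2 = 2401 ≡ 56 (mod 67)
49^2647 = 49^2048 * 49^512 * 49^64 * 49^16 * 49^4 * 49^2 * 49^1 ≡ 56 * 60 * 6 * 19 * 54 * 56 * 49 (mod 67).
Accumulate the product:
56 * 60 = 3360 ≡ 10
10 * 6 = 60
60 * 19 = 1140 ≡ 1
1 * 54 = 54
54 * 56 = 3024 ≡ 9
9 * 49 = 441 ≡ 39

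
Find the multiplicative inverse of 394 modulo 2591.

Run the extended Euclidean algorithm:
2591 = 6*394 + 227
394 = 1*227 + 167
227 = 1*167 + 60
167 = 2*60 + 47
60 = 1*47 + 13
47 = 3*13 + 8
13 = 1*8 + 5
8 = 1*5 + 3
5 = 1*3 + 2
3 = 1*2 + 1
2 = 2*1 + 0
gcd(394, 2591) = 1, so the inverse exists.
Bézout: 1 = −151*2591 + 993*394.
So 394⁻¹ ≡ 993 (mod 2591).

993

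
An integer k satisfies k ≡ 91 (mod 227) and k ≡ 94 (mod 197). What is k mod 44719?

31417

227⁻¹ mod 197: 227·46 ≡ 1 (mod 197), so 227⁻¹ ≡ 46.
k = 91 + 227·((94 − 91)·46 mod 197) = 91 + 227·138 = 31417.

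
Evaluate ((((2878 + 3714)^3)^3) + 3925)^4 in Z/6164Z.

2878 + 3714 = 6592 ≡ 428 (mod 6164)
(428)^3 ≡ 2836 (mod 6164)
(2836)^3 ≡ 5288 (mod 6164)
5288 + 3925 = 9213 ≡ 3049 (mod 6164)
(3049)^4 ≡ 2433 (mod 6164)

2433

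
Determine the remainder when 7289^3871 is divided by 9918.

5237

3871 in binary is 111100011111, i.e. 3871 = 2048 + 1024 + 512 + 256 + 16 + 8 + 4 + 2 + 1.
7289^1 ≡ 7289 (mod 9918)
7289^2 ≡ 7289^2 = 53129521 ≡ 8713 (mod 9918)
7289^4 ≡ 8713^2 = 75916369 ≡ 3997 (mod 9918)
7289^8 ≡ 3997^2 = 15976009 ≡ 8029 (mod 9918)
7289^16 ≡ 8029^2 = 64464841 ≡ 7759 (mod 9918)
7289^32 ≡ 7759^2 = 60202081 ≡ 9739 (mod 9918)
7289^64 ≡ 9739^2 = 94848121 ≡ 2287 (mod 9918)
7289^128 ≡ 2287^2 = 5230369 ≡ 3583 (mod 9918)
7289^256 ≡ 3583^2 = 12837889 ≡ 3997 (mod 9918)
7289^512 ≡ 3997^2 = 15976009 ≡ 8029 (mod 9918)
7289^1024 ≡ 8029^2 = 64464841 ≡ 7759 (mod 9918)
7289^2048 ≡ 7759^2 = 60202081 ≡ 9739 (mod 9918)
7289^3871 = 7289^2048 * 7289^1024 * 7289^512 * 7289^256 * 7289^16 * 7289^8 * 7289^4 * 7289^2 * 7289^1 ≡ 9739 * 7759 * 8029 * 3997 * 7759 * 8029 * 3997 * 8713 * 7289 (mod 9918).
Accumulate the product:
9739 * 7759 = 75564901 ≡ 9577
9577 * 8029 = 76893733 ≡ 9397
9397 * 3997 = 37559809 ≡ 343
343 * 7759 = 2661337 ≡ 3313
3313 * 8029 = 26600077 ≡ 1
1 * 3997 = 3997
3997 * 8713 = 34825861 ≡ 3763
3763 * 7289 = 27428507 ≡ 5237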